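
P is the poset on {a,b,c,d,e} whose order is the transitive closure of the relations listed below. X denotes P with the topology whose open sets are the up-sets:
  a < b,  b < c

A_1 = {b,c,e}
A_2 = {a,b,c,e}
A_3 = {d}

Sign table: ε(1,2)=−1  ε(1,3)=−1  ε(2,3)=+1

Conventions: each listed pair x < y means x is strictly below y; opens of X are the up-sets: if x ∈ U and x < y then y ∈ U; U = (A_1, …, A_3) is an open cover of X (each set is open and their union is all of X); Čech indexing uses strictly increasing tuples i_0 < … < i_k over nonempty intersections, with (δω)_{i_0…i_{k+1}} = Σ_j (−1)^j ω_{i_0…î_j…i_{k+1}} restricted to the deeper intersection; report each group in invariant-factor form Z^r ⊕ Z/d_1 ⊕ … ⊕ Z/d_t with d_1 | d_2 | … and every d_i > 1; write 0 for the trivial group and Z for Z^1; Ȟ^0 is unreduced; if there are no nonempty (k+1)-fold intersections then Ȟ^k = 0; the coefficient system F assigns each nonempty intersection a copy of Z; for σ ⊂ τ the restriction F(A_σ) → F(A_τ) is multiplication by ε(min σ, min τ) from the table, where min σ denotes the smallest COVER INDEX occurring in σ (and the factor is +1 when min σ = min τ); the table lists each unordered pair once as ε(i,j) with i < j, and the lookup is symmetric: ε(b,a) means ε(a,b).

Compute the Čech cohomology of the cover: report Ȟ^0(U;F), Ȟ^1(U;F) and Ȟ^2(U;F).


Ȟ^0 ≅ Z^2, Ȟ^1 ≅ 0 and Ȟ^2 ≅ 0

nerve of the cover:
  A12={b,c,e}
C dims 3,1; δ0: rk 1, SNF 1^1
Ȟ^0 = (3 − 1) − 0 = 2, so Ȟ^0 ≅ Z^2
Ȟ^1 = (1 − 0) − 1 = 0, so Ȟ^1 ≅ 0
Ȟ^2 = (0 − 0) − 0 = 0, so Ȟ^2 ≅ 0


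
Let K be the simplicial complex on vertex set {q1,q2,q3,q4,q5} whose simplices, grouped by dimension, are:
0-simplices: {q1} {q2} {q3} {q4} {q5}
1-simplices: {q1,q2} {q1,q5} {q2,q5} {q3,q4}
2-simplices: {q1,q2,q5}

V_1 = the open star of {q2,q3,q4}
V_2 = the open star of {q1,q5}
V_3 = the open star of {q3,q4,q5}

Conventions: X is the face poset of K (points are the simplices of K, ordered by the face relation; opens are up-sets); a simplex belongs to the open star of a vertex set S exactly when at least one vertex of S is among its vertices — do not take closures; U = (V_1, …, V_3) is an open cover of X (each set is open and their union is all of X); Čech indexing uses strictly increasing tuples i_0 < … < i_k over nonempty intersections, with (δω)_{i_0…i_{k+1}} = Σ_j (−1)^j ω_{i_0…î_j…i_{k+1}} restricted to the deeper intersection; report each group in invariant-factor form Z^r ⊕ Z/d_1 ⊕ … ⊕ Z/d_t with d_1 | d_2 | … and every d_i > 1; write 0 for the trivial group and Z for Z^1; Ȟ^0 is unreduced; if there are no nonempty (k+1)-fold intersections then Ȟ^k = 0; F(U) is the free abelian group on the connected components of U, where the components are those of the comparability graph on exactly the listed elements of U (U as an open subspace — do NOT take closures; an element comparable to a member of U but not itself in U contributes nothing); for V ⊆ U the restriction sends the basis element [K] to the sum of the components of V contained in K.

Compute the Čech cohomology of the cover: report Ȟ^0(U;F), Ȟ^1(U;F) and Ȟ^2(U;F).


nerve simplices:
  V1={{q2},{q3},{q4},{q1,q2},{q2,q5},{q3,q4},{q1,q2,q5}} V2={{q1},{q5},{q1,q2},{q1,q5},{q2,q5},{q1,q2,q5}} V3={{q3},{q4},{q5},{q1,q5},{q2,q5},{q3,q4},{q1,q2,q5}}
  V12={{q1,q2},{q2,q5},{q1,q2,q5}} V13={{q3},{q4},{q2,q5},{q3,q4},{q1,q2,q5}} V23={{q5},{q1,q5},{q2,q5},{q1,q2,q5}}
  V123={{q2,q5},{q1,q2,q5}}
components per intersection:
  V1: {{q2},{q1,q2},{q2,q5},{q1,q2,q5}} {{q3},{q4},{q3,q4}}
  V2: {{q1},{q5},{q1,q2},{q1,q5},{q2,q5},{q1,q2,q5}}
  V3: {{q3},{q4},{q3,q4}} {{q5},{q1,q5},{q2,q5},{q1,q2,q5}}
  V12: {{q1,q2},{q2,q5},{q1,q2,q5}}
  V13: {{q3},{q4},{q3,q4}} {{q2,q5},{q1,q2,q5}}
  V23: {{q5},{q1,q5},{q2,q5},{q1,q2,q5}}
  V123: {{q2,q5},{q1,q2,q5}}
C dims 5,4,1; δ0: rk 3, SNF 1^3; δ1: rk 1, SNF 1^1
degree 0: 5−3−0 = 2 → Ȟ^0 ≅ Z^2
degree 1: 4−1−3 = 0 → Ȟ^1 ≅ 0
degree 2: 1−0−1 = 0 → Ȟ^2 ≅ 0

Ȟ^0 ≅ Z^2, Ȟ^1 ≅ 0, Ȟ^2 ≅ 0


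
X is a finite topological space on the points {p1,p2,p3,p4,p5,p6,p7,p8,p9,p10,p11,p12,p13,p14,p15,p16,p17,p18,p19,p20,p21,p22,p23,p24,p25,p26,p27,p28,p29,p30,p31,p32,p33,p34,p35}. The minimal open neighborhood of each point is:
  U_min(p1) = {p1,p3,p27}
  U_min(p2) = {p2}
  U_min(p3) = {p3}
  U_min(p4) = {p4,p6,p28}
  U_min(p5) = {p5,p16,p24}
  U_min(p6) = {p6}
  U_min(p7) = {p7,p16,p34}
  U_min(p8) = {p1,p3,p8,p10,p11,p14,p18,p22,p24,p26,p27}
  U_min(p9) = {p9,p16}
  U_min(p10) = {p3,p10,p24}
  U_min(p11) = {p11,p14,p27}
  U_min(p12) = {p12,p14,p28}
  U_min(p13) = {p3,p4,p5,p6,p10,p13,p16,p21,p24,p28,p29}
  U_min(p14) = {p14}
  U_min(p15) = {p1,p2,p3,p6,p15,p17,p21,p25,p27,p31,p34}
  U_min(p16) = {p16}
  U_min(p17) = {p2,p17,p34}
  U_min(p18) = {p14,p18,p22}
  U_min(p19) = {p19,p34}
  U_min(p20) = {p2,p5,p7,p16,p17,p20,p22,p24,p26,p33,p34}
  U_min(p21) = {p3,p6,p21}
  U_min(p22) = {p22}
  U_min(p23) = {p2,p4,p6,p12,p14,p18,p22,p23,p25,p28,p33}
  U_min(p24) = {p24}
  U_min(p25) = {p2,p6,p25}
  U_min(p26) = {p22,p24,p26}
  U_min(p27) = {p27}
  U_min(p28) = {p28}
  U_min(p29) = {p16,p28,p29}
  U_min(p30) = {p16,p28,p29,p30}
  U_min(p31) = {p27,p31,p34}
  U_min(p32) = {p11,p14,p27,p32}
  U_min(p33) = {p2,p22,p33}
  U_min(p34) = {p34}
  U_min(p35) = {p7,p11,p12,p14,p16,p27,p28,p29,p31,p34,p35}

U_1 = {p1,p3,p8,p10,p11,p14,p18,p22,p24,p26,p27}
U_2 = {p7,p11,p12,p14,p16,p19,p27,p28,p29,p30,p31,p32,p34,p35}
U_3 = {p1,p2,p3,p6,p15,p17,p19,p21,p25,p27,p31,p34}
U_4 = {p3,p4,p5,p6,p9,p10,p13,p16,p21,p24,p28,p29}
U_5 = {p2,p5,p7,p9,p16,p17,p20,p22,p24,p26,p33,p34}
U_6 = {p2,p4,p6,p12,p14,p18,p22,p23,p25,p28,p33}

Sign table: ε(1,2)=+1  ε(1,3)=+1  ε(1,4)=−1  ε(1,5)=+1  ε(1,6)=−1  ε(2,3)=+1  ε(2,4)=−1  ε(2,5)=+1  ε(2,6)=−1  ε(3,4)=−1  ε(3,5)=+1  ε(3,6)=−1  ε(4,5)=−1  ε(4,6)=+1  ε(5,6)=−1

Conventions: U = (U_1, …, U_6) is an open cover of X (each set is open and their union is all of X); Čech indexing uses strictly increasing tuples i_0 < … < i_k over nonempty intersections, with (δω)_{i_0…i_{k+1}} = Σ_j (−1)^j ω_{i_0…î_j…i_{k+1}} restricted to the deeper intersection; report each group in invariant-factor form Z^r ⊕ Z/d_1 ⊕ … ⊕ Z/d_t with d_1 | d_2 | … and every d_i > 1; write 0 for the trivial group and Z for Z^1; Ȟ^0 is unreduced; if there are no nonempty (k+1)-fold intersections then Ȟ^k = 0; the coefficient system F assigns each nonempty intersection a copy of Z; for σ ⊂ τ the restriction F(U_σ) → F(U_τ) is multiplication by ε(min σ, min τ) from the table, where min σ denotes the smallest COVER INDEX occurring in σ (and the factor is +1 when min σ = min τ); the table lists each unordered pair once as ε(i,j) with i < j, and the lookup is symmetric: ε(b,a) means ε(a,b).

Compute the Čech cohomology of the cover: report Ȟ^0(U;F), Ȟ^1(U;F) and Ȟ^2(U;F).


Ȟ^0 ≅ Z,  Ȟ^1 ≅ 0,  Ȟ^2 ≅ Z/2

nonempty overlaps:
  U12={p11,p14,p27} U13={p1,p3,p27} U14={p3,p10,p24} U15={p22,p24,p26} U16={p14,p18,p22} U23={p19,p27,p31,p34} U24={p16,p28,p29} U25={p7,p16,p34} U26={p12,p14,p28} U34={p3,p6,p21} U35={p2,p17,p34} U36={p2,p6,p25} U45={p5,p9,p16,p24} U46={p4,p6,p28} U56={p2,p22,p33}
  U123={p27} U126={p14} U134={p3} U145={p24} U156={p22} U235={p34} U245={p16} U246={p28} U346={p6} U356={p2}
C dims 6,15,10; δ0: rk 5, SNF 1^5; δ1: rk 10, SNF 1^9·2
degree 0: 6−5−0 = 1 → Ȟ^0 ≅ Z
degree 1: 15−10−5 = 0 → Ȟ^1 ≅ 0
degree 2: 10−0−10 = 0 plus torsion [2] → Ȟ^2 ≅ Z/2


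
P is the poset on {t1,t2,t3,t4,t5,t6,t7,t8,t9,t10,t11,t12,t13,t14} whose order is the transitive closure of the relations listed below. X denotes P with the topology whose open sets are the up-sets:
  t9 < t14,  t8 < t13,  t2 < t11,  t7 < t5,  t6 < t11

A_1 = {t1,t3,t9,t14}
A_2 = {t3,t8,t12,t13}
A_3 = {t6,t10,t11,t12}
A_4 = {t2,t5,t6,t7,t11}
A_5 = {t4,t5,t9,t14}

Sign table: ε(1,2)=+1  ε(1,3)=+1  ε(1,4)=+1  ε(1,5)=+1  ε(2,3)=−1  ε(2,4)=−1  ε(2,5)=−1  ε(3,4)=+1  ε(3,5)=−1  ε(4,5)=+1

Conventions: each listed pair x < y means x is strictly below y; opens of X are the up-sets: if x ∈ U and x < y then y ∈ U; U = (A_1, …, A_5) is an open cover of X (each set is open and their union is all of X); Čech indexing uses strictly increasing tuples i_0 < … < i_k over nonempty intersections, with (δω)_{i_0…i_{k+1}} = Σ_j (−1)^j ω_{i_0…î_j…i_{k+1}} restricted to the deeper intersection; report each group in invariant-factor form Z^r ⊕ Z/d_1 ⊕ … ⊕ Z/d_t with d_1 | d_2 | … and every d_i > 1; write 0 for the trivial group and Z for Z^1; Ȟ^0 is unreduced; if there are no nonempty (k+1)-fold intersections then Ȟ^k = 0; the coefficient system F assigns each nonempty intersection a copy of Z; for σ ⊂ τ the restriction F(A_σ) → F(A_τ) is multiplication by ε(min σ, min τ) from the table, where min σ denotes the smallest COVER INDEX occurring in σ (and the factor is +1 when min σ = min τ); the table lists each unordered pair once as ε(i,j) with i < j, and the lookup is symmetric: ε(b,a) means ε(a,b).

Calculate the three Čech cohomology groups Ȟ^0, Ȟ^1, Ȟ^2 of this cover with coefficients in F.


nonempty intersections:
  A12={t3} A15={t9,t14} A23={t12} A34={t6,t11} A45={t5}
C dims 5,5; δ0: rk 5, SNF 1^4·2
Ȟ^0: (5−5)−0=0 ⇒ 0
Ȟ^1: (5−0)−5=0 plus torsion [2] ⇒ Z/2
Ȟ^2: (0−0)−0=0 ⇒ 0

Ȟ^0(U;F) ≅ 0, Ȟ^1(U;F) ≅ Z/2, Ȟ^2(U;F) ≅ 0


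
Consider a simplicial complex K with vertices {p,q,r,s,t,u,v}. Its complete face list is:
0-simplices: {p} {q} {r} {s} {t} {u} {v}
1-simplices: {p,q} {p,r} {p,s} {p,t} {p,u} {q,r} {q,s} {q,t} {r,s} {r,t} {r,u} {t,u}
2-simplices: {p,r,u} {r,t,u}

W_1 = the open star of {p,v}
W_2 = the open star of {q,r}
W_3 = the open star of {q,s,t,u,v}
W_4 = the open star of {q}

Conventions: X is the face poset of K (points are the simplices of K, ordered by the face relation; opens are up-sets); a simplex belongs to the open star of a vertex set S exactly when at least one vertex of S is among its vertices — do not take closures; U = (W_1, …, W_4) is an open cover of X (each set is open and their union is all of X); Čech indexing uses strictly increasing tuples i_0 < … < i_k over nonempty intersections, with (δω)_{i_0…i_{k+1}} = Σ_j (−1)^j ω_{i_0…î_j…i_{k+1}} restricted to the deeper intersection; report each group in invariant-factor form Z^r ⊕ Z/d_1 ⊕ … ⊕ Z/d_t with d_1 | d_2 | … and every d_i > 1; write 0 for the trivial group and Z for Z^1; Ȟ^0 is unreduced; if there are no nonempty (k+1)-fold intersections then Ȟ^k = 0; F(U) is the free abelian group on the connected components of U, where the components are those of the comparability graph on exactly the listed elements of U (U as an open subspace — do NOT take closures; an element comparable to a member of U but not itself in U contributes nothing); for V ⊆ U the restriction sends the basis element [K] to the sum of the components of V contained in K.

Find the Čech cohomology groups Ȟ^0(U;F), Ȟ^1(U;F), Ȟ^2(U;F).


nerve simplices:
  W1={{p},{v},{p,q},{p,r},{p,s},{p,t},{p,u},{p,r,u}} W2={{q},{r},{p,q},{p,r},{q,r},{q,s},{q,t},{r,s},{r,t},{r,u},{p,r,u},{r,t,u}} W3={{q},{s},{t},{u},{v},{p,q},{p,s},{p,t},{p,u},{q,r},{q,s},{q,t},{r,s},{r,t},{r,u},{t,u},{p,r,u},{r,t,u}} W4={{q},{p,q},{q,r},{q,s},{q,t}}
  W12={{p,q},{p,r},{p,r,u}} W13={{v},{p,q},{p,s},{p,t},{p,u},{p,r,u}} W14={{p,q}} W23={{q},{p,q},{q,r},{q,s},{q,t},{r,s},{r,t},{r,u},{p,r,u},{r,t,u}} W24={{q},{p,q},{q,r},{q,s},{q,t}} W34={{q},{p,q},{q,r},{q,s},{q,t}}
  W123={{p,q},{p,r,u}} W124={{p,q}} W134={{p,q}} W234={{q},{p,q},{q,r},{q,s},{q,t}}
  W1234={{p,q}}
components per intersection:
  W1: {{p},{p,q},{p,r},{p,s},{p,t},{p,u},{p,r,u}} {{v}}
  W2: {{q},{r},{p,q},{p,r},{q,r},{q,s},{q,t},{r,s},{r,t},{r,u},{p,r,u},{r,t,u}}
  W3: {{q},{s},{t},{u},{p,q},{p,s},{p,t},{p,u},{q,r},{q,s},{q,t},{r,s},{r,t},{r,u},{t,u},{p,r,u},{r,t,u}} {{v}}
  W4: {{q},{p,q},{q,r},{q,s},{q,t}}
  W12: {{p,q}} {{p,r},{p,r,u}}
  W13: {{v}} {{p,q}} {{p,s}} {{p,t}} {{p,u},{p,r,u}}
  W14: {{p,q}}
  W23: {{q},{p,q},{q,r},{q,s},{q,t}} {{r,s}} {{r,t},{r,u},{p,r,u},{r,t,u}}
  W24: {{q},{p,q},{q,r},{q,s},{q,t}}
  W34: {{q},{p,q},{q,r},{q,s},{q,t}}
  W123: {{p,q}} {{p,r,u}}
  W124: {{p,q}}
  W134: {{p,q}}
  W234: {{q},{p,q},{q,r},{q,s},{q,t}}
  W1234: {{p,q}}
C dims 6,13,5,1; δ0: rk 4, SNF 1^4; δ1: rk 4, SNF 1^4; δ2: rk 1, SNF 1^1
degree 0: 6−4−0 = 2 → Ȟ^0 ≅ Z^2
degree 1: 13−4−4 = 5 → Ȟ^1 ≅ Z^5
degree 2: 5−1−4 = 0 → Ȟ^2 ≅ 0

Ȟ^0 ≅ Z^2,  Ȟ^1 ≅ Z^5,  Ȟ^2 ≅ 0


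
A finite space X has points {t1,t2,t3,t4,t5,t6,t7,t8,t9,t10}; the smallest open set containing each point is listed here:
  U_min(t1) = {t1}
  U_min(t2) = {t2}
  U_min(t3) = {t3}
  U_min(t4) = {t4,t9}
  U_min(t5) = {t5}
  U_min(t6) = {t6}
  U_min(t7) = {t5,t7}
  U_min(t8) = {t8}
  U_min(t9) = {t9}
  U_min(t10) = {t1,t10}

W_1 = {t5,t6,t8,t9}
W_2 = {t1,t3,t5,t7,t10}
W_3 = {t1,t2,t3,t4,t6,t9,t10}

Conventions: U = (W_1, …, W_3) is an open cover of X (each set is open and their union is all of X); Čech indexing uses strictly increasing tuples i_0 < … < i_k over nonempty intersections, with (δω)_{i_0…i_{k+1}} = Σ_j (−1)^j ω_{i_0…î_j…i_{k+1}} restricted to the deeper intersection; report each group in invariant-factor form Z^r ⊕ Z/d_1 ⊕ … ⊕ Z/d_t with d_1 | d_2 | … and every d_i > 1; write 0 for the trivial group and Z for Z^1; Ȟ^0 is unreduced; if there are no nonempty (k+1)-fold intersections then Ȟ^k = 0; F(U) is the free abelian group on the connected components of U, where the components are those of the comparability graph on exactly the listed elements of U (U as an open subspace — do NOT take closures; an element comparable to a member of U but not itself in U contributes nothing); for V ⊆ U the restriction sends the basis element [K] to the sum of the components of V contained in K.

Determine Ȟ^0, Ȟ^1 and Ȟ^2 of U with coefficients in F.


nerve of the cover:
  W12={t5} W13={t6,t9} W23={t1,t3,t10}
components per intersection:
  W1: {t5} {t6} {t8} {t9}
  W2: {t1,t10} {t3} {t5,t7}
  W3: {t1,t10} {t2} {t3} {t4,t9} {t6}
  W12: {t5}
  W13: {t6} {t9}
  W23: {t1,t10} {t3}
C dims 12,5; δ0: rk 5, SNF 1^5
Ȟ^0 = (12 − 5) − 0 = 7, so Ȟ^0 ≅ Z^7
Ȟ^1 = (5 − 0) − 5 = 0, so Ȟ^1 ≅ 0
Ȟ^2 = (0 − 0) − 0 = 0, so Ȟ^2 ≅ 0

Ȟ^0 ≅ Z^7,  Ȟ^1 ≅ 0,  Ȟ^2 ≅ 0


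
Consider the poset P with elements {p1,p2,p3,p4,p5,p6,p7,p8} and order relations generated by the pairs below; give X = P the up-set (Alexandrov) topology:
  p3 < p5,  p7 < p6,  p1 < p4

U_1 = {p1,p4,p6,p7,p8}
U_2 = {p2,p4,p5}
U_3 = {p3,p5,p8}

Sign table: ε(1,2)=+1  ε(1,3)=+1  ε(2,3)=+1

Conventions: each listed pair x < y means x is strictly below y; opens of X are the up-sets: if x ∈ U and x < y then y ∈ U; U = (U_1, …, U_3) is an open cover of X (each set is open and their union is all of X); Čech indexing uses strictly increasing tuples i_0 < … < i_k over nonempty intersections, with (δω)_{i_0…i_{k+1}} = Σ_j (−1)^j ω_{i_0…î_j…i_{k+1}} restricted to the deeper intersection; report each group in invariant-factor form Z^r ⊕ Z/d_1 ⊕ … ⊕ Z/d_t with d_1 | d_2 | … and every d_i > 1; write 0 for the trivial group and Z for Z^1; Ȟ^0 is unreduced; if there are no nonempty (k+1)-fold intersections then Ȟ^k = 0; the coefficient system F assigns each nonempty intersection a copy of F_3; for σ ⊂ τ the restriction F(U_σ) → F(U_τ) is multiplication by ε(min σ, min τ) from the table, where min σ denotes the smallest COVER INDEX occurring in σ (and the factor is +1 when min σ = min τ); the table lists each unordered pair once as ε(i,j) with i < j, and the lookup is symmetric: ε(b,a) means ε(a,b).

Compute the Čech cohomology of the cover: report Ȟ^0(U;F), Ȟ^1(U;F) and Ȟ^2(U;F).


nerve of the cover:
  U12={p4} U13={p8} U23={p5}
C dims 3,3; δ0: rk_F3 2
Ȟ^0 = (3 − 2) − 0 = 1, so Ȟ^0 ≅ Z/3
Ȟ^1 = (3 − 0) − 2 = 1, so Ȟ^1 ≅ Z/3
Ȟ^2 = (0 − 0) − 0 = 0, so Ȟ^2 ≅ 0

Ȟ^0(U;F) ≅ Z/3, Ȟ^1(U;F) ≅ Z/3 and Ȟ^2(U;F) ≅ 0


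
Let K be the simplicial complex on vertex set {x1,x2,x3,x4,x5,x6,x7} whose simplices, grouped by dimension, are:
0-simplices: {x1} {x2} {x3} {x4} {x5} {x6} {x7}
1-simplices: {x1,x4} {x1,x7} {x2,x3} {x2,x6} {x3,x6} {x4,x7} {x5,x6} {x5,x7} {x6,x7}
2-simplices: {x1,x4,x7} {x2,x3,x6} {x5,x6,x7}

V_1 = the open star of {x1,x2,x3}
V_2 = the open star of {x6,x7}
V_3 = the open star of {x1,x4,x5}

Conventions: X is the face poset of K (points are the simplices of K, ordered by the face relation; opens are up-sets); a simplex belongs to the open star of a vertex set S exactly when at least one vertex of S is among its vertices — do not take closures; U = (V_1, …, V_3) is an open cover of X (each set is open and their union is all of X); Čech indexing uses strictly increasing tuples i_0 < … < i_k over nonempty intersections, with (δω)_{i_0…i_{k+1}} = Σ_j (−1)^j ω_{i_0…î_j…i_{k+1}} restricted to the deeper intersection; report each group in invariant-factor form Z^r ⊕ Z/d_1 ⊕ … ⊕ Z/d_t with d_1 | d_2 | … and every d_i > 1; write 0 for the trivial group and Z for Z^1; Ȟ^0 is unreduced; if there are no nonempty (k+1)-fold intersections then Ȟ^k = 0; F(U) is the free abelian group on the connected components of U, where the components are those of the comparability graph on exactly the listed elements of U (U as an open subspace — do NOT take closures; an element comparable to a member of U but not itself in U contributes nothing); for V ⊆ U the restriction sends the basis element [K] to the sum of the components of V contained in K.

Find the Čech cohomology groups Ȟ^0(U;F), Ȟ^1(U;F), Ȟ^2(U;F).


Ȟ^0 ≅ Z, Ȟ^1 ≅ 0 and Ȟ^2 ≅ 0

intersection data:
  V1={{x1},{x2},{x3},{x1,x4},{x1,x7},{x2,x3},{x2,x6},{x3,x6},{x1,x4,x7},{x2,x3,x6}} V2={{x6},{x7},{x1,x7},{x2,x6},{x3,x6},{x4,x7},{x5,x6},{x5,x7},{x6,x7},{x1,x4,x7},{x2,x3,x6},{x5,x6,x7}} V3={{x1},{x4},{x5},{x1,x4},{x1,x7},{x4,x7},{x5,x6},{x5,x7},{x1,x4,x7},{x5,x6,x7}}
  V12={{x1,x7},{x2,x6},{x3,x6},{x1,x4,x7},{x2,x3,x6}} V13={{x1},{x1,x4},{x1,x7},{x1,x4,x7}} V23={{x1,x7},{x4,x7},{x5,x6},{x5,x7},{x1,x4,x7},{x5,x6,x7}}
  V123={{x1,x7},{x1,x4,x7}}
components per intersection:
  V1: {{x1},{x1,x4},{x1,x7},{x1,x4,x7}} {{x2},{x3},{x2,x3},{x2,x6},{x3,x6},{x2,x3,x6}}
  V2: {{x6},{x7},{x1,x7},{x2,x6},{x3,x6},{x4,x7},{x5,x6},{x5,x7},{x6,x7},{x1,x4,x7},{x2,x3,x6},{x5,x6,x7}}
  V3: {{x1},{x4},{x1,x4},{x1,x7},{x4,x7},{x1,x4,x7}} {{x5},{x5,x6},{x5,x7},{x5,x6,x7}}
  V12: {{x1,x7},{x1,x4,x7}} {{x2,x6},{x3,x6},{x2,x3,x6}}
  V13: {{x1},{x1,x4},{x1,x7},{x1,x4,x7}}
  V23: {{x1,x7},{x4,x7},{x1,x4,x7}} {{x5,x6},{x5,x7},{x5,x6,x7}}
  V123: {{x1,x7},{x1,x4,x7}}
C dims 5,5,1; δ0: rk 4, SNF 1^4; δ1: rk 1, SNF 1^1
Ȟ^0 = (5 − 4) − 0 = 1, so Ȟ^0 ≅ Z
Ȟ^1 = (5 − 1) − 4 = 0, so Ȟ^1 ≅ 0
Ȟ^2 = (1 − 0) − 1 = 0, so Ȟ^2 ≅ 0


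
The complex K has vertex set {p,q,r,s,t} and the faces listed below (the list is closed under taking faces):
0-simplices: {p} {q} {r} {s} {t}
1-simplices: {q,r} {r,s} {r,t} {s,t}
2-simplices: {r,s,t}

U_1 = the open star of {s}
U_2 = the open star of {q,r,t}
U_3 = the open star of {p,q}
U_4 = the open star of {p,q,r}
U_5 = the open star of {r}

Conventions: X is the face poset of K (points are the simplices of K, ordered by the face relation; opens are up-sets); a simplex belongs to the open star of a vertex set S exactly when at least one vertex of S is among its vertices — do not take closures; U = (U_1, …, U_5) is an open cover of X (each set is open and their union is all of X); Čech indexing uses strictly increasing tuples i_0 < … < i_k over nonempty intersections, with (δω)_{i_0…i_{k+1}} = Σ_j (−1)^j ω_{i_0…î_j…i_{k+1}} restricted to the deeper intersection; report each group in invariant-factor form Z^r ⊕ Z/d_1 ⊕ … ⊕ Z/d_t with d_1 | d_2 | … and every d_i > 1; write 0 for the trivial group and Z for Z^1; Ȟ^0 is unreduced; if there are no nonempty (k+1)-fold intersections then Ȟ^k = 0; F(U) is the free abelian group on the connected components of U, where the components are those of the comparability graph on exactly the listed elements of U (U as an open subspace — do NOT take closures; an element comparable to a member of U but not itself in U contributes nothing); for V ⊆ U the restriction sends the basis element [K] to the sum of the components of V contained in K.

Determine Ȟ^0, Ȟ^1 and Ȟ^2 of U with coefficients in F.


Ȟ^0(U;F) ≅ Z^2,  Ȟ^1(U;F) ≅ 0,  Ȟ^2(U;F) ≅ 0

nerve simplices:
  U1={{s},{r,s},{s,t},{r,s,t}} U2={{q},{r},{t},{q,r},{r,s},{r,t},{s,t},{r,s,t}} U3={{p},{q},{q,r}} U4={{p},{q},{r},{q,r},{r,s},{r,t},{r,s,t}} U5={{r},{q,r},{r,s},{r,t},{r,s,t}}
  U12={{r,s},{s,t},{r,s,t}} U14={{r,s},{r,s,t}} U15={{r,s},{r,s,t}} U23={{q},{q,r}} U24={{q},{r},{q,r},{r,s},{r,t},{r,s,t}} U25={{r},{q,r},{r,s},{r,t},{r,s,t}} U34={{p},{q},{q,r}} U35={{q,r}} U45={{r},{q,r},{r,s},{r,t},{r,s,t}}
  U124={{r,s},{r,s,t}} U125={{r,s},{r,s,t}} U145={{r,s},{r,s,t}} U234={{q},{q,r}} U235={{q,r}} U245={{r},{q,r},{r,s},{r,t},{r,s,t}} U345={{q,r}}
  U1245={{r,s},{r,s,t}} U2345={{q,r}}
components per intersection:
  U1: {{s},{r,s},{s,t},{r,s,t}}
  U2: {{q},{r},{t},{q,r},{r,s},{r,t},{s,t},{r,s,t}}
  U3: {{p}} {{q},{q,r}}
  U4: {{p}} {{q},{r},{q,r},{r,s},{r,t},{r,s,t}}
  U5: {{r},{q,r},{r,s},{r,t},{r,s,t}}
  U12: {{r,s},{s,t},{r,s,t}}
  U14: {{r,s},{r,s,t}}
  U15: {{r,s},{r,s,t}}
  U23: {{q},{q,r}}
  U24: {{q},{r},{q,r},{r,s},{r,t},{r,s,t}}
  U25: {{r},{q,r},{r,s},{r,t},{r,s,t}}
  U34: {{p}} {{q},{q,r}}
  U35: {{q,r}}
  U45: {{r},{q,r},{r,s},{r,t},{r,s,t}}
  U124: {{r,s},{r,s,t}}
  U125: {{r,s},{r,s,t}}
  U145: {{r,s},{r,s,t}}
  U234: {{q},{q,r}}
  U235: {{q,r}}
  U245: {{r},{q,r},{r,s},{r,t},{r,s,t}}
  U345: {{q,r}}
  U1245: {{r,s},{r,s,t}}
  U2345: {{q,r}}
C dims 7,10,7,2; δ0: rk 5, SNF 1^5; δ1: rk 5, SNF 1^5; δ2: rk 2, SNF 1^2
degree 0: 7−5−0 = 2 → Ȟ^0 ≅ Z^2
degree 1: 10−5−5 = 0 → Ȟ^1 ≅ 0
degree 2: 7−2−5 = 0 → Ȟ^2 ≅ 0


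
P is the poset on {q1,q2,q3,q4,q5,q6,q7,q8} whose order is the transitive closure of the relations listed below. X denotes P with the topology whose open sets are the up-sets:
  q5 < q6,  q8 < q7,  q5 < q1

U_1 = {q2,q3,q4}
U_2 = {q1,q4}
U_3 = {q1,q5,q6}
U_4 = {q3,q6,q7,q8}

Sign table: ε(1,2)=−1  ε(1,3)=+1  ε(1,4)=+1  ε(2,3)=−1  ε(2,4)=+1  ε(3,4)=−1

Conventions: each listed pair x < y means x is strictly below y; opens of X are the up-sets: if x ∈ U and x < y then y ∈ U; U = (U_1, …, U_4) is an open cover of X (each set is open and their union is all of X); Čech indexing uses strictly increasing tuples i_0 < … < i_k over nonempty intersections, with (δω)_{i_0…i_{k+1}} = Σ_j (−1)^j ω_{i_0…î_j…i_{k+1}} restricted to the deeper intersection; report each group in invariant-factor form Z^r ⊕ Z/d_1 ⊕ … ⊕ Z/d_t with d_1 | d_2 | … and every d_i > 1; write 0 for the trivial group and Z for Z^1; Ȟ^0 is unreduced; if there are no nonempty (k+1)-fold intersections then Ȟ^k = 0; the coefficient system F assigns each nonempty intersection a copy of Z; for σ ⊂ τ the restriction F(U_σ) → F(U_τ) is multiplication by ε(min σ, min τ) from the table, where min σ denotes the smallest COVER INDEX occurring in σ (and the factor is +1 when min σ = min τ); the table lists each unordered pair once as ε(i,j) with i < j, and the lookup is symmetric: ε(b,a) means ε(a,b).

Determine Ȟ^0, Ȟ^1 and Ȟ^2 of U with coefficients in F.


cover nerve:
  U12={q4} U14={q3} U23={q1} U34={q6}
C dims 4,4; δ0: rk 4, SNF 1^3·2
Ȟ^0: (4−4)−0=0 ⇒ 0
Ȟ^1: (4−0)−4=0 plus torsion [2] ⇒ Z/2
Ȟ^2: (0−0)−0=0 ⇒ 0

Ȟ^0 ≅ 0, Ȟ^1 ≅ Z/2 and Ȟ^2 ≅ 0


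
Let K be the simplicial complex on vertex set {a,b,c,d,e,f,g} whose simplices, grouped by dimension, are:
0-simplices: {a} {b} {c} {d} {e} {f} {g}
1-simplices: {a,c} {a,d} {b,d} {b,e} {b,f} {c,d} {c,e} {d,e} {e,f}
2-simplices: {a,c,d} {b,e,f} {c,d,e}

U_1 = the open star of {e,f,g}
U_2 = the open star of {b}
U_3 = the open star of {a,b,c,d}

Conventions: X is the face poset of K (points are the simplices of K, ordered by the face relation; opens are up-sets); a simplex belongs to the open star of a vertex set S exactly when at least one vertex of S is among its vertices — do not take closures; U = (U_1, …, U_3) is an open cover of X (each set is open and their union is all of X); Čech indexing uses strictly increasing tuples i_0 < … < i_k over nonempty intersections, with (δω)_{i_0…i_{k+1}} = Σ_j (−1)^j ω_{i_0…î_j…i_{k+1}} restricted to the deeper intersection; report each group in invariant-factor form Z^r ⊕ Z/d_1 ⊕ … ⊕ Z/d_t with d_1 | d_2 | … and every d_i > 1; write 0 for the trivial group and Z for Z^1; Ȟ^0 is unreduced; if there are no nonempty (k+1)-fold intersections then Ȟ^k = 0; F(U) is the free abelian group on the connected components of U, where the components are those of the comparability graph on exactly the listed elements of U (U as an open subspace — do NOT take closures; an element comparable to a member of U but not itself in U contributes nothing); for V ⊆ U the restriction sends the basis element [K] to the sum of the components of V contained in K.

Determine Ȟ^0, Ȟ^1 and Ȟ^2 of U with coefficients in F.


Ȟ^0 ≅ Z^2, Ȟ^1 ≅ Z, Ȟ^2 ≅ 0

intersection data:
  U1={{e},{f},{g},{b,e},{b,f},{c,e},{d,e},{e,f},{b,e,f},{c,d,e}} U2={{b},{b,d},{b,e},{b,f},{b,e,f}} U3={{a},{b},{c},{d},{a,c},{a,d},{b,d},{b,e},{b,f},{c,d},{c,e},{d,e},{a,c,d},{b,e,f},{c,d,e}}
  U12={{b,e},{b,f},{b,e,f}} U13={{b,e},{b,f},{c,e},{d,e},{b,e,f},{c,d,e}} U23={{b},{b,d},{b,e},{b,f},{b,e,f}}
  U123={{b,e},{b,f},{b,e,f}}
components per intersection:
  U1: {{e},{f},{b,e},{b,f},{c,e},{d,e},{e,f},{b,e,f},{c,d,e}} {{g}}
  U2: {{b},{b,d},{b,e},{b,f},{b,e,f}}
  U3: {{a},{b},{c},{d},{a,c},{a,d},{b,d},{b,e},{b,f},{c,d},{c,e},{d,e},{a,c,d},{b,e,f},{c,d,e}}
  U12: {{b,e},{b,f},{b,e,f}}
  U13: {{b,e},{b,f},{b,e,f}} {{c,e},{d,e},{c,d,e}}
  U23: {{b},{b,d},{b,e},{b,f},{b,e,f}}
  U123: {{b,e},{b,f},{b,e,f}}
C dims 4,4,1; δ0: rk 2, SNF 1^2; δ1: rk 1, SNF 1^1
Ȟ^0 = (4 − 2) − 0 = 2, so Ȟ^0 ≅ Z^2
Ȟ^1 = (4 − 1) − 2 = 1, so Ȟ^1 ≅ Z
Ȟ^2 = (1 − 0) − 1 = 0, so Ȟ^2 ≅ 0


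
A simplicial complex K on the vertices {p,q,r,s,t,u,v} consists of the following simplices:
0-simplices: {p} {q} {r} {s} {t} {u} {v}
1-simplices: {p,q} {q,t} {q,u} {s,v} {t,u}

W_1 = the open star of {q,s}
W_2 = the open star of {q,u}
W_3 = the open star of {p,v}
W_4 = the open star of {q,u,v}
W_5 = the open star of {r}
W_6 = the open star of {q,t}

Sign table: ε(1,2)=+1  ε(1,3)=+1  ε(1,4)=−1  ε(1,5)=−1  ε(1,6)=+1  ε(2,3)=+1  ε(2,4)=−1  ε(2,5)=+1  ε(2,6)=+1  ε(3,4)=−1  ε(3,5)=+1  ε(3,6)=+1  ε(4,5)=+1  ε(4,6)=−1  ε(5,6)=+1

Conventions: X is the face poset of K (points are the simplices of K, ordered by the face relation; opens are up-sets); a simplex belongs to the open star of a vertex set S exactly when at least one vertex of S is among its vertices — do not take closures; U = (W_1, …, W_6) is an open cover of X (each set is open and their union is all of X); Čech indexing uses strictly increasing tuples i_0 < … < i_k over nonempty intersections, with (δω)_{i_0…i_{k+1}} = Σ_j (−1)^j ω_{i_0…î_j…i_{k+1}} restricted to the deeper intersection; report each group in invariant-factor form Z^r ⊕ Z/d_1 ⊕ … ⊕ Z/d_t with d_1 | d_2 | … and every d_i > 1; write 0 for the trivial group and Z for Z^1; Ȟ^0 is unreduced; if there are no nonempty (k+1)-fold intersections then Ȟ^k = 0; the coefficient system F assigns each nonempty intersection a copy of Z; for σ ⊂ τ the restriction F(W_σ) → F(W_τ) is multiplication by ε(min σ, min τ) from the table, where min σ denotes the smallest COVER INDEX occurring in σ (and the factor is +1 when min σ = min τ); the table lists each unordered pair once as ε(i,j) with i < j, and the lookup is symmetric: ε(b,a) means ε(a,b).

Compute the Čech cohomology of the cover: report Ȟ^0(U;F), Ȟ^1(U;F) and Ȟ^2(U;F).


nonempty intersections:
  W1={{q},{s},{p,q},{q,t},{q,u},{s,v}} W2={{q},{u},{p,q},{q,t},{q,u},{t,u}} W3={{p},{v},{p,q},{s,v}} W4={{q},{u},{v},{p,q},{q,t},{q,u},{s,v},{t,u}} W5={{r}} W6={{q},{t},{p,q},{q,t},{q,u},{t,u}}
  W12={{q},{p,q},{q,t},{q,u}} W13={{p,q},{s,v}} W14={{q},{p,q},{q,t},{q,u},{s,v}} W16={{q},{p,q},{q,t},{q,u}} W23={{p,q}} W24={{q},{u},{p,q},{q,t},{q,u},{t,u}} W26={{q},{p,q},{q,t},{q,u},{t,u}} W34={{v},{p,q},{s,v}} W36={{p,q}} W46={{q},{p,q},{q,t},{q,u},{t,u}}
  W123={{p,q}} W124={{q},{p,q},{q,t},{q,u}} W126={{q},{p,q},{q,t},{q,u}} W134={{p,q},{s,v}} W136={{p,q}} W146={{q},{p,q},{q,t},{q,u}} W234={{p,q}} W236={{p,q}} W246={{q},{p,q},{q,t},{q,u},{t,u}} W346={{p,q}}
  W1234={{p,q}} W1236={{p,q}} W1246={{q},{p,q},{q,t},{q,u}} W1346={{p,q}} W2346={{p,q}}
  W12346={{p,q}}
C dims 6,10,10,5; δ0: rk 4, SNF 1^4; δ1: rk 6, SNF 1^6; δ2: rk 4, SNF 1^4
Ȟ^0: (6−4)−0=2 ⇒ Z^2
Ȟ^1: (10−6)−4=0 ⇒ 0
Ȟ^2: (10−4)−6=0 ⇒ 0

Ȟ^0 ≅ Z^2, Ȟ^1 ≅ 0 and Ȟ^2 ≅ 0


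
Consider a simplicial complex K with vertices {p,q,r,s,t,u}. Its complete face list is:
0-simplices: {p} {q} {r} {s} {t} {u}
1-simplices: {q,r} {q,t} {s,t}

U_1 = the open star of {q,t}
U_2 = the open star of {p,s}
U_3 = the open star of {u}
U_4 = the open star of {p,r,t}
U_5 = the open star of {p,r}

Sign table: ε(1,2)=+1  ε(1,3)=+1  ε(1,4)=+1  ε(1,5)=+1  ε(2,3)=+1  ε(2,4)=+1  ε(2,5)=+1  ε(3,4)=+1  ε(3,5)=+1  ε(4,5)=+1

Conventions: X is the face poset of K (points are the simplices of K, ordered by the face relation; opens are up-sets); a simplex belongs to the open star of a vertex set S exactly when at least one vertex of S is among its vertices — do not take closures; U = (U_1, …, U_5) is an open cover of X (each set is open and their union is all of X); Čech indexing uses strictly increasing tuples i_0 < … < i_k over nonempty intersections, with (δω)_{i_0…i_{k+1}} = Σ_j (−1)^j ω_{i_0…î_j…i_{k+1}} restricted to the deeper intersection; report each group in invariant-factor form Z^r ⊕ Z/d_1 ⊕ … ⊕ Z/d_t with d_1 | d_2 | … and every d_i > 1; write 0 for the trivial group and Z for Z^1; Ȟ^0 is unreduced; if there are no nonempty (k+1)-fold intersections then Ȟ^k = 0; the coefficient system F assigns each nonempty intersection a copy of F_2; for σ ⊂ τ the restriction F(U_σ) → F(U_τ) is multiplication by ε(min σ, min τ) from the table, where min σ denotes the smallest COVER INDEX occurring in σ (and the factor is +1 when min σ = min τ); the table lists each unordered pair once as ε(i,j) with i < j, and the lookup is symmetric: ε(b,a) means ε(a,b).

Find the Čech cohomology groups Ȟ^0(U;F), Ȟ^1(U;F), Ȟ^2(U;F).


Ȟ^0(U;F) ≅ Z/2 ⊕ Z/2, Ȟ^1(U;F) ≅ 0 and Ȟ^2(U;F) ≅ 0

nerve simplices:
  U1={{q},{t},{q,r},{q,t},{s,t}} U2={{p},{s},{s,t}} U3={{u}} U4={{p},{r},{t},{q,r},{q,t},{s,t}} U5={{p},{r},{q,r}}
  U12={{s,t}} U14={{t},{q,r},{q,t},{s,t}} U15={{q,r}} U24={{p},{s,t}} U25={{p}} U45={{p},{r},{q,r}}
  U124={{s,t}} U145={{q,r}} U245={{p}}
C dims 5,6,3; δ0: rk_F2 3; δ1: rk_F2 3
degree 0: 5−3−0 = 2 → Ȟ^0 ≅ Z/2 ⊕ Z/2
degree 1: 6−3−3 = 0 → Ȟ^1 ≅ 0
degree 2: 3−0−3 = 0 → Ȟ^2 ≅ 0


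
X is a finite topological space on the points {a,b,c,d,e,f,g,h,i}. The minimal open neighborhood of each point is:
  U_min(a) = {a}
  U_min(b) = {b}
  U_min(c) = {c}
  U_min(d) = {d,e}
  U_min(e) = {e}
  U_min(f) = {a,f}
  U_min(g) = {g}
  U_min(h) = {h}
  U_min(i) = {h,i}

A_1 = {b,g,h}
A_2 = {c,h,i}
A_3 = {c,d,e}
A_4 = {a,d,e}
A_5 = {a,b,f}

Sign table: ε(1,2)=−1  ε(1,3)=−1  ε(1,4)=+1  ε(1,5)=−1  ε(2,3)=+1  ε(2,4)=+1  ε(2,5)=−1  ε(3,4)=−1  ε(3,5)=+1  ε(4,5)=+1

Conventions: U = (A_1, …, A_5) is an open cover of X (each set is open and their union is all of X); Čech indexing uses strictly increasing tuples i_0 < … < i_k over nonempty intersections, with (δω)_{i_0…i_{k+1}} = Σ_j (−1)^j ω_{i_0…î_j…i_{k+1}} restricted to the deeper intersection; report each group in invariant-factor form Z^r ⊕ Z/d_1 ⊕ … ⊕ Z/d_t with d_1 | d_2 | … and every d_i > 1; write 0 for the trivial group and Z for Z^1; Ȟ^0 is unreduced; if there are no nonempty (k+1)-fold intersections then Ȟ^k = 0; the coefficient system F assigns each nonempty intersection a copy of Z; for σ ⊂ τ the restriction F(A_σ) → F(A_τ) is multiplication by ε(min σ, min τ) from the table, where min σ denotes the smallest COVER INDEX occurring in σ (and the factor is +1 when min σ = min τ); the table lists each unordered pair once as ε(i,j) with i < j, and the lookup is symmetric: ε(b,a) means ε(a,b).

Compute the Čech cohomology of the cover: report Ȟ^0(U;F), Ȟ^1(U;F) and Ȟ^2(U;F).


Ȟ^0 = 0, Ȟ^1 = Z/2, Ȟ^2 = 0

intersection data:
  A12={h} A15={b} A23={c} A34={d,e} A45={a}
C dims 5,5; δ0: rk 5, SNF 1^4·2
Ȟ^0 = (5 − 5) − 0 = 0, so Ȟ^0 ≅ 0
Ȟ^1 = (5 − 0) − 5 = 0 plus torsion [2], so Ȟ^1 ≅ Z/2
Ȟ^2 = (0 − 0) − 0 = 0, so Ȟ^2 ≅ 0


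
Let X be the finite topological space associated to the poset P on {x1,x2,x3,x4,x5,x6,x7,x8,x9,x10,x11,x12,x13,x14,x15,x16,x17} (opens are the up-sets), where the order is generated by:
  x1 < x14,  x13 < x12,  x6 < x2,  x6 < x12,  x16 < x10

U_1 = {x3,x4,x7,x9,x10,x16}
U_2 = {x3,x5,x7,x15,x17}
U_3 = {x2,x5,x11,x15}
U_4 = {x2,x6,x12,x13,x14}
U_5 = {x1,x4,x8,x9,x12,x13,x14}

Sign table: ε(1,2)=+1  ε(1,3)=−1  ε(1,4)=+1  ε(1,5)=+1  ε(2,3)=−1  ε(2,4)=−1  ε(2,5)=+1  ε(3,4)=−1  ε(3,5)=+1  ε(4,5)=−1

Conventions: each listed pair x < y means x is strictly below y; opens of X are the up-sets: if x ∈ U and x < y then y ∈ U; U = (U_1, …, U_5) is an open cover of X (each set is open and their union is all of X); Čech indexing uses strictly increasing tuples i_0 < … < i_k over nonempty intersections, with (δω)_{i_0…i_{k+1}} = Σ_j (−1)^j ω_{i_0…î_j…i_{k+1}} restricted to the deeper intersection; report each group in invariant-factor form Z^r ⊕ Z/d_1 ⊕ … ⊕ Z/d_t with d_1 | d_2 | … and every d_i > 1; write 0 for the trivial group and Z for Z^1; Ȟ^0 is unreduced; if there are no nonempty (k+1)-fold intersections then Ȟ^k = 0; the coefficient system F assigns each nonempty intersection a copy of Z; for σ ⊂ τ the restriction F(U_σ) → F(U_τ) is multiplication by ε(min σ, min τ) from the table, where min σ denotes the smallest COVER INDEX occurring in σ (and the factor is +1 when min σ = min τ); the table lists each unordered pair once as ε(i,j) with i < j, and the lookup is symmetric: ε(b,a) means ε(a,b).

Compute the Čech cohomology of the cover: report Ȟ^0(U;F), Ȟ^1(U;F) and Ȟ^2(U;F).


intersection data:
  U12={x3,x7} U15={x4,x9} U23={x5,x15} U34={x2} U45={x12,x13,x14}
C dims 5,5; δ0: rk 5, SNF 1^4·2
Ȟ^0 = (5 − 5) − 0 = 0, so Ȟ^0 ≅ 0
Ȟ^1 = (5 − 0) − 5 = 0 plus torsion [2], so Ȟ^1 ≅ Z/2
Ȟ^2 = (0 − 0) − 0 = 0, so Ȟ^2 ≅ 0

Ȟ^0(U;F) ≅ 0, Ȟ^1(U;F) ≅ Z/2 and Ȟ^2(U;F) ≅ 0


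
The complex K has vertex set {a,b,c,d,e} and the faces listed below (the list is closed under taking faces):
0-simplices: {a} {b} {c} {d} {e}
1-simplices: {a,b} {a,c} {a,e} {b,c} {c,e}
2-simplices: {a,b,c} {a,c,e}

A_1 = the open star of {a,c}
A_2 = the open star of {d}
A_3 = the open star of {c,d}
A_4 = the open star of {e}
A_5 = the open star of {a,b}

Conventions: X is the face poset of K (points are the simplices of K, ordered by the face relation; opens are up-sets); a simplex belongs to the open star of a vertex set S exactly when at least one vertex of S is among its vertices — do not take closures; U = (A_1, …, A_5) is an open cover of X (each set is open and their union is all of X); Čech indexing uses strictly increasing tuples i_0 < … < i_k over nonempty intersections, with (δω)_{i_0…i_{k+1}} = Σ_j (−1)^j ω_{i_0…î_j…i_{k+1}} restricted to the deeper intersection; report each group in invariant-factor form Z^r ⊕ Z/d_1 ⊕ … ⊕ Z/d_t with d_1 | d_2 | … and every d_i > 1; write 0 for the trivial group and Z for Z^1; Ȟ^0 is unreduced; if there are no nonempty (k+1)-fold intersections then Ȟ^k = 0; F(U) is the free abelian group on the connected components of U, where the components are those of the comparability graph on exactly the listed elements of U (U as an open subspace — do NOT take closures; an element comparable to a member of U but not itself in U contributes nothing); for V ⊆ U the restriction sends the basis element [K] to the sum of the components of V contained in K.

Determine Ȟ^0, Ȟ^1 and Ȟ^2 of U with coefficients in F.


Ȟ^0 ≅ Z^2; Ȟ^1 ≅ 0; Ȟ^2 ≅ 0

cover nerve:
  A1={{a},{c},{a,b},{a,c},{a,e},{b,c},{c,e},{a,b,c},{a,c,e}} A2={{d}} A3={{c},{d},{a,c},{b,c},{c,e},{a,b,c},{a,c,e}} A4={{e},{a,e},{c,e},{a,c,e}} A5={{a},{b},{a,b},{a,c},{a,e},{b,c},{a,b,c},{a,c,e}}
  A13={{c},{a,c},{b,c},{c,e},{a,b,c},{a,c,e}} A14={{a,e},{c,e},{a,c,e}} A15={{a},{a,b},{a,c},{a,e},{b,c},{a,b,c},{a,c,e}} A23={{d}} A34={{c,e},{a,c,e}} A35={{a,c},{b,c},{a,b,c},{a,c,e}} A45={{a,e},{a,c,e}}
  A134={{c,e},{a,c,e}} A135={{a,c},{b,c},{a,b,c},{a,c,e}} A145={{a,e},{a,c,e}} A345={{a,c,e}}
  A1345={{a,c,e}}
components per intersection:
  A1: {{a},{c},{a,b},{a,c},{a,e},{b,c},{c,e},{a,b,c},{a,c,e}}
  A2: {{d}}
  A3: {{c},{a,c},{b,c},{c,e},{a,b,c},{a,c,e}} {{d}}
  A4: {{e},{a,e},{c,e},{a,c,e}}
  A5: {{a},{b},{a,b},{a,c},{a,e},{b,c},{a,b,c},{a,c,e}}
  A13: {{c},{a,c},{b,c},{c,e},{a,b,c},{a,c,e}}
  A14: {{a,e},{c,e},{a,c,e}}
  A15: {{a},{a,b},{a,c},{a,e},{b,c},{a,b,c},{a,c,e}}
  A23: {{d}}
  A34: {{c,e},{a,c,e}}
  A35: {{a,c},{b,c},{a,b,c},{a,c,e}}
  A45: {{a,e},{a,c,e}}
  A134: {{c,e},{a,c,e}}
  A135: {{a,c},{b,c},{a,b,c},{a,c,e}}
  A145: {{a,e},{a,c,e}}
  A345: {{a,c,e}}
  A1345: {{a,c,e}}
C dims 6,7,4,1; δ0: rk 4, SNF 1^4; δ1: rk 3, SNF 1^3; δ2: rk 1, SNF 1^1
Ȟ^0: (6−4)−0=2 ⇒ Z^2
Ȟ^1: (7−3)−4=0 ⇒ 0
Ȟ^2: (4−1)−3=0 ⇒ 0


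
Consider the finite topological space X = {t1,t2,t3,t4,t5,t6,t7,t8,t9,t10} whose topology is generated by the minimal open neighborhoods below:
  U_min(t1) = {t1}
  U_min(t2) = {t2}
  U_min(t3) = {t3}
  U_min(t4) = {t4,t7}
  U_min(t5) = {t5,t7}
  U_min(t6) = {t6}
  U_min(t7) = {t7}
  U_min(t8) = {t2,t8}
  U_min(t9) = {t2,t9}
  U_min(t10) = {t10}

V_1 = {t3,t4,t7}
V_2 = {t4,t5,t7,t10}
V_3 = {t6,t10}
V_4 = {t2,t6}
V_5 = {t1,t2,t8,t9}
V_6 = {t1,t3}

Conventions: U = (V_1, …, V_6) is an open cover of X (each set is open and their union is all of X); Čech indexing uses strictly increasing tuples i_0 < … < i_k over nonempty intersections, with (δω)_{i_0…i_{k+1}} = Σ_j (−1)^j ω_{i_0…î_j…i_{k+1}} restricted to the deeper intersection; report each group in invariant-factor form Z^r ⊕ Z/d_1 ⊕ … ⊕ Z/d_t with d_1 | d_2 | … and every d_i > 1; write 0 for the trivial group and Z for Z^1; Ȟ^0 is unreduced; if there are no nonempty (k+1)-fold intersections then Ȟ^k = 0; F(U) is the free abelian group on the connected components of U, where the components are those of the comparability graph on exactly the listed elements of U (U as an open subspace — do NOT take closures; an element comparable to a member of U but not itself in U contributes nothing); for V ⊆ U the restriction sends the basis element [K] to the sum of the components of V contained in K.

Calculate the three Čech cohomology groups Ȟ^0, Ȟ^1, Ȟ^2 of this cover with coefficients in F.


Ȟ^0(U;F) ≅ Z^6; Ȟ^1(U;F) ≅ 0; Ȟ^2(U;F) ≅ 0

nonempty overlaps:
  V12={t4,t7} V16={t3} V23={t10} V34={t6} V45={t2} V56={t1}
components per intersection:
  V1: {t3} {t4,t7}
  V2: {t4,t5,t7} {t10}
  V3: {t6} {t10}
  V4: {t2} {t6}
  V5: {t1} {t2,t8,t9}
  V6: {t1} {t3}
  V12: {t4,t7}
  V16: {t3}
  V23: {t10}
  V34: {t6}
  V45: {t2}
  V56: {t1}
C dims 12,6; δ0: rk 6, SNF 1^6
degree 0: 12−6−0 = 6 → Ȟ^0 ≅ Z^6
degree 1: 6−0−6 = 0 → Ȟ^1 ≅ 0
degree 2: 0−0−0 = 0 → Ȟ^2 ≅ 0


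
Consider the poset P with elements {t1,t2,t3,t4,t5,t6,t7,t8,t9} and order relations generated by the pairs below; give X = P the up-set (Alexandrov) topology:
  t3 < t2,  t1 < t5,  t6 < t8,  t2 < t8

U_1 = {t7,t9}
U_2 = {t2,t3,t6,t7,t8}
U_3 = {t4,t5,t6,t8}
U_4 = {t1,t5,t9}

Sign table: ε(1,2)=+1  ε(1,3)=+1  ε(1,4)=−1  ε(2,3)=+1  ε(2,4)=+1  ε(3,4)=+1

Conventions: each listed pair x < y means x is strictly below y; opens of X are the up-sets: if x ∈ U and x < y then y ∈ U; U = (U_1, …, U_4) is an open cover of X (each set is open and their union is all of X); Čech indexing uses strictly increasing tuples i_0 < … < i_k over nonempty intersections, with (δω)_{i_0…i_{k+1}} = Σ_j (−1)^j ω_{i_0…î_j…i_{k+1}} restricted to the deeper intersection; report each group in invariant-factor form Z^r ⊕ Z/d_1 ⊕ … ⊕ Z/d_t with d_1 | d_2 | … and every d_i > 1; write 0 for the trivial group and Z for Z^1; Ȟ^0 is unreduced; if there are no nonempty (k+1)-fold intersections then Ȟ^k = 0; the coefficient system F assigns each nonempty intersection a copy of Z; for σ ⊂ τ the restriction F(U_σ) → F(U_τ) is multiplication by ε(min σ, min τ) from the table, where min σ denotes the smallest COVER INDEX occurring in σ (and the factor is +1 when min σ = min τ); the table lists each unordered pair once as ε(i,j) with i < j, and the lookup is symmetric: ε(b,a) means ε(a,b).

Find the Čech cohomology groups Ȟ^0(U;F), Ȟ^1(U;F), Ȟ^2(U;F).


nonempty intersections:
  U12={t7} U14={t9} U23={t6,t8} U34={t5}
C dims 4,4; δ0: rk 4, SNF 1^3·2
Ȟ^0: (4−4)−0=0 ⇒ 0
Ȟ^1: (4−0)−4=0 plus torsion [2] ⇒ Z/2
Ȟ^2: (0−0)−0=0 ⇒ 0

Ȟ^0 = 0, Ȟ^1 = Z/2 and Ȟ^2 = 0
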